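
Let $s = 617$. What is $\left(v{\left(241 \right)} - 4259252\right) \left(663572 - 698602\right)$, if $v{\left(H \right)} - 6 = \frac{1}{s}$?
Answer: $\frac{92057255978430}{617} \approx 1.492 \cdot 10^{11}$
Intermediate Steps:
$v{\left(H \right)} = \frac{3703}{617}$ ($v{\left(H \right)} = 6 + \frac{1}{617} = \frac{3703}{617}$)
$\left(v{\left(241 \right)} - 4259252\right) \left(663572 - 698602\right) = \left(\frac{3703}{617} - 4259252\right) \left(663572 - 698602\right) = \left(- \frac{2627954781}{617}\right) \left(-35030\right) = \frac{92057255978430}{617}$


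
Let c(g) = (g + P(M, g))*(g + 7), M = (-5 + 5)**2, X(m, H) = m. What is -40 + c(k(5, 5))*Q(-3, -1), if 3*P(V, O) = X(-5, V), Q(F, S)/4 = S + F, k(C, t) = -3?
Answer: 776/3 ≈ 258.67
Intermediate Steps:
Q(F, S) = 4*F + 4*S (Q(F, S) = 4*(S + F) = 4*(F + S) = 4*F + 4*S)
M = 0 (M = 0**2 = 0)
P(V, O) = -5/3 (P(V, O) = (1/3)*(-5) = -5/3)
c(g) = (7 + g)*(-5/3 + g) (c(g) = (g - 5/3)*(g + 7) = (-5/3 + g)*(7 + g) = (7 + g)*(-5/3 + g))
-40 + c(k(5, 5))*Q(-3, -1) = -40 + (-35/3 + (-3)**2 + (16/3)*(-3))*(4*(-3) + 4*(-1)) = -40 + (-35/3 + 9 - 16)*(-12 - 4) = -40 - 56/3*(-16) = -40 + 896/3 = 776/3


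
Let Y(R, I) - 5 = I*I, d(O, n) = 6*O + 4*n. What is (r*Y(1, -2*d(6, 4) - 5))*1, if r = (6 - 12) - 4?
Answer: -118860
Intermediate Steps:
d(O, n) = 4*n + 6*O
r = -10 (r = -6 - 4 = -10)
Y(R, I) = 5 + I² (Y(R, I) = 5 + I*I = 5 + I²)
(r*Y(1, -2*d(6, 4) - 5))*1 = -10*(5 + (-2*(4*4 + 6*6) - 5)²)*1 = -10*(5 + (-2*(16 + 36) - 5)²)*1 = -10*(5 + (-2*52 - 5)²)*1 = -10*(5 + (-104 - 5)²)*1 = -10*(5 + (-109)²)*1 = -10*(5 + 11881)*1 = -10*11886*1 = -118860*1 = -118860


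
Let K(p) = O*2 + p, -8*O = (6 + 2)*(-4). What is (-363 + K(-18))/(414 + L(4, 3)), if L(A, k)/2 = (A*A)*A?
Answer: -373/542 ≈ -0.68819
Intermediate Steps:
L(A, k) = 2*A³ (L(A, k) = 2*((A*A)*A) = 2*(A²*A) = 2*A³)
O = 4 (O = -(6 + 2)*(-4)/8 = -(-4) = -⅛*(-32) = 4)
K(p) = 8 + p (K(p) = 4*2 + p = 8 + p)
(-363 + K(-18))/(414 + L(4, 3)) = (-363 + (8 - 18))/(414 + 2*4³) = (-363 - 10)/(414 + 2*64) = -373/(414 + 128) = -373/542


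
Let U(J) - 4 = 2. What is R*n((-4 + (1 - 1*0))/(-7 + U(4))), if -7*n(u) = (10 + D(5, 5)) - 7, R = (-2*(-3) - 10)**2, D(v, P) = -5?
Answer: 32/7 ≈ 4.5714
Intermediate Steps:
U(J) = 6 (U(J) = 4 + 2 = 6)
R = 16 (R = (6 - 10)**2 = (-4)**2 = 16)
n(u) = 2/7 (n(u) = -((10 - 5) - 7)/7 = -(5 - 7)/7 = -1/7*(-2) = 2/7)
R*n((-4 + (1 - 1*0))/(-7 + U(4))) = 16*(2/7) = 32/7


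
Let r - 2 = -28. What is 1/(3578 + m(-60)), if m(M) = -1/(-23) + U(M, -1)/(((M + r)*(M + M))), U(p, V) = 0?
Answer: 23/82295 ≈ 0.00027948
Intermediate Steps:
r = -26 (r = 2 - 28 = -26)
m(M) = 1/23 (m(M) = -1/(-23) + 0/(((M - 26)*(M + M))) = -1*(-1/23) + 0/(((-26 + M)*(2*M))) = 1/23 + 0/((2*M*(-26 + M))) = 1/23 + 0*(1/(2*M*(-26 + M))) = 1/23 + 0 = 1/23)
1/(3578 + m(-60)) = 1/(3578 + 1/23) = 1/(82295/23) = 23/82295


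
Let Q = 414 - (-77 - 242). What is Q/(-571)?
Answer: -733/571 ≈ -1.2837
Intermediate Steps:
Q = 733 (Q = 414 - 1*(-319) = 414 + 319 = 733)
Q/(-571) = 733/(-571) = 733*(-1/571) = -733/571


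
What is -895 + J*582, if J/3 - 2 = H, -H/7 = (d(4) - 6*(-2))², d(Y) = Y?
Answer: -3126235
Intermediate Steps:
H = -1792 (H = -7*(4 - 6*(-2))² = -7*(4 + 12)² = -7*16² = -7*256 = -1792)
J = -5370 (J = 6 + 3*(-1792) = 6 - 5376 = -5370)
-895 + J*582 = -895 - 5370*582 = -895 - 3125340 = -3126235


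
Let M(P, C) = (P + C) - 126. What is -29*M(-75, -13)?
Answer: 6206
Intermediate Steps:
M(P, C) = -126 + C + P (M(P, C) = (C + P) - 126 = -126 + C + P)
-29*M(-75, -13) = -29*(-126 - 13 - 75) = -29*(-214) = 6206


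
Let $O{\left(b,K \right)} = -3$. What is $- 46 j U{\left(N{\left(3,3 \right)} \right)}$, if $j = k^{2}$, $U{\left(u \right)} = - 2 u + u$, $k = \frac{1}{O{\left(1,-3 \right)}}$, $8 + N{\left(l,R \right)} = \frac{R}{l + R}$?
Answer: $- \frac{115}{3} \approx -38.333$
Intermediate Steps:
$N{\left(l,R \right)} = -8 + \frac{R}{R + l}$ ($N{\left(l,R \right)} = -8 + \frac{R}{l + R} = -8 + \frac{R}{R + l}$)
$k = - \frac{1}{3}$ ($k = \frac{1}{-3} = - \frac{1}{3} \approx -0.33333$)
$U{\left(u \right)} = - u$
$j = \frac{1}{9}$ ($j = \left(- \frac{1}{3}\right)^{2} = \frac{1}{9} \approx 0.11111$)
$- 46 j U{\left(N{\left(3,3 \right)} \right)} = \left(-46\right) \frac{1}{9} \left(- \frac{\left(-8\right) 3 - 21}{3 + 3}\right) = - \frac{46 \left(- \frac{-24 - 21}{6}\right)}{9} = - \frac{46 \left(- \frac{-45}{6}\right)}{9} = - \frac{46 \left(\left(-1\right) \left(- \frac{15}{2}\right)\right)}{9} = \left(- \frac{46}{9}\right) \frac{15}{2} = - \frac{115}{3}$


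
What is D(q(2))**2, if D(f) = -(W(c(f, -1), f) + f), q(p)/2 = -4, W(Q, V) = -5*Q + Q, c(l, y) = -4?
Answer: 64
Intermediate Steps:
W(Q, V) = -4*Q
q(p) = -8 (q(p) = 2*(-4) = -8)
D(f) = -16 - f (D(f) = -(-4*(-4) + f) = -(16 + f) = -16 - f)
D(q(2))**2 = (-16 - 1*(-8))**2 = (-16 + 8)**2 = (-8)**2 = 64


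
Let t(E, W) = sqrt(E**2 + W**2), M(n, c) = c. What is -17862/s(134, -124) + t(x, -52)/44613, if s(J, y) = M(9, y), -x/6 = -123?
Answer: 8931/62 + 2*sqrt(136837)/44613 ≈ 144.06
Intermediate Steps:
x = 738 (x = -6*(-123) = 738)
s(J, y) = y
-17862/s(134, -124) + t(x, -52)/44613 = -17862/(-124) + sqrt(738**2 + (-52)**2)/44613 = -17862*(-1/124) + sqrt(544644 + 2704)*(1/44613) = 8931/62 + sqrt(547348)*(1/44613) = 8931/62 + (2*sqrt(136837))*(1/44613) = 8931/62 + 2*sqrt(136837)/44613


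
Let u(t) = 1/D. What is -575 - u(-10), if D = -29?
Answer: -16674/29 ≈ -574.97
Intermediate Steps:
u(t) = -1/29 (u(t) = 1/(-29) = -1/29)
-575 - u(-10) = -575 - 1*(-1/29) = -575 + 1/29 = -16674/29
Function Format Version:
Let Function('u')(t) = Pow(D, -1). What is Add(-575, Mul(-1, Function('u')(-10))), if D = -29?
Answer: Rational(-16674, 29) ≈ -574.97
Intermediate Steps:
Function('u')(t) = Rational(-1, 29) (Function('u')(t) = Pow(-29, -1) = Rational(-1, 29))
Add(-575, Mul(-1, Function('u')(-10))) = Add(-575, Mul(-1, Rational(-1, 29))) = Add(-575, Rational(1, 29)) = Rational(-16674, 29)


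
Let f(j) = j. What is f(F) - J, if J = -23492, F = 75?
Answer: 23567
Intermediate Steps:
f(F) - J = 75 - 1*(-23492) = 75 + 23492 = 23567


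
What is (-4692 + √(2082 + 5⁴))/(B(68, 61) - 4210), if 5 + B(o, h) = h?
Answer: 2346/2077 - √2707/4154 ≈ 1.1170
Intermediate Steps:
B(o, h) = -5 + h
(-4692 + √(2082 + 5⁴))/(B(68, 61) - 4210) = (-4692 + √(2082 + 5⁴))/((-5 + 61) - 4210) = (-4692 + √(2082 + 625))/(56 - 4210) = (-4692 + √2707)/(-4154) = (-4692 + √2707)*(-1/4154) = 2346/2077 - √2707/4154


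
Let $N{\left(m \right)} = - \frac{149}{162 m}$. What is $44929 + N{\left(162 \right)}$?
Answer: $\frac{1179116527}{26244} \approx 44929.0$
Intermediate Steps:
$N{\left(m \right)} = - \frac{149}{162 m}$ ($N{\left(m \right)} = - 149 \frac{1}{162 m} = - \frac{149}{162 m}$)
$44929 + N{\left(162 \right)} = 44929 - \frac{149}{162 \cdot 162} = 44929 - \frac{149}{26244} = \frac{1179116527}{26244}$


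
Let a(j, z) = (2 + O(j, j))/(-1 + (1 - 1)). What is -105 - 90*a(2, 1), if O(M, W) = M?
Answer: 255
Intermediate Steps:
a(j, z) = -2 - j (a(j, z) = (2 + j)/(-1 + (1 - 1)) = (2 + j)/(-1 + 0) = (2 + j)/(-1) = (2 + j)*(-1) = -2 - j)
-105 - 90*a(2, 1) = -105 - 90*(-2 - 1*2) = -105 - 90*(-2 - 2) = -105 - 90*(-4) = -105 + 360 = 255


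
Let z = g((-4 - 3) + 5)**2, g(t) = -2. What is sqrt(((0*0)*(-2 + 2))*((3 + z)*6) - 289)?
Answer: 17*I ≈ 17.0*I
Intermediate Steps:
z = 4 (z = (-2)**2 = 4)
sqrt(((0*0)*(-2 + 2))*((3 + z)*6) - 289) = sqrt(((0*0)*(-2 + 2))*((3 + 4)*6) - 289) = sqrt((0*0)*(7*6) - 289) = sqrt(0*42 - 289) = sqrt(0 - 289) = sqrt(-289) = 17*I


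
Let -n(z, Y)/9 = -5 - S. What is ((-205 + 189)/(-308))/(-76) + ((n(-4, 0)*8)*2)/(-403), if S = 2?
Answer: -1475107/589589 ≈ -2.5019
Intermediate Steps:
n(z, Y) = 63 (n(z, Y) = -9*(-5 - 1*2) = -9*(-5 - 2) = -9*(-7) = 63)
((-205 + 189)/(-308))/(-76) + ((n(-4, 0)*8)*2)/(-403) = ((-205 + 189)/(-308))/(-76) + ((63*8)*2)/(-403) = -16*(-1/308)*(-1/76) + (504*2)*(-1/403) = (4/77)*(-1/76) + 1008*(-1/403) = -1/1463 - 1008/403 = -1475107/589589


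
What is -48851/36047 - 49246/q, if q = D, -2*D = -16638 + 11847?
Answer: -344035115/15700107 ≈ -21.913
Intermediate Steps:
D = 4791/2 (D = -(-16638 + 11847)/2 = -½*(-4791) = 4791/2 ≈ 2395.5)
q = 4791/2 ≈ 2395.5
-48851/36047 - 49246/q = -48851/36047 - 49246/4791/2 = -48851*1/36047 - 49246*2/4791 = -4441/3277 - 98492/4791 = -344035115/15700107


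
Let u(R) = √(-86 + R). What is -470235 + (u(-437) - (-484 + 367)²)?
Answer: -483924 + I*√523 ≈ -4.8392e+5 + 22.869*I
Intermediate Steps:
-470235 + (u(-437) - (-484 + 367)²) = -470235 + (√(-86 - 437) - (-484 + 367)²) = -470235 + (√(-523) - 1*(-117)²) = -470235 + (I*√523 - 1*13689) = -470235 + (I*√523 - 13689) = -470235 + (-13689 + I*√523) = -483924 + I*√523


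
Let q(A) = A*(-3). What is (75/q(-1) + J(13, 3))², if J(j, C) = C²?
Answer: 1156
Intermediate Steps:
q(A) = -3*A
(75/q(-1) + J(13, 3))² = (75/((-3*(-1))) + 3²)² = (75/3 + 9)² = (75*(⅓) + 9)² = (25 + 9)² = 34² = 1156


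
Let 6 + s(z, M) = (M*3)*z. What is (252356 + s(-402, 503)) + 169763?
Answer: -184505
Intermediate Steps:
s(z, M) = -6 + 3*M*z (s(z, M) = -6 + (M*3)*z = -6 + (3*M)*z = -6 + 3*M*z)
(252356 + s(-402, 503)) + 169763 = (252356 + (-6 + 3*503*(-402))) + 169763 = (252356 + (-6 - 606618)) + 169763 = (252356 - 606624) + 169763 = -354268 + 169763 = -184505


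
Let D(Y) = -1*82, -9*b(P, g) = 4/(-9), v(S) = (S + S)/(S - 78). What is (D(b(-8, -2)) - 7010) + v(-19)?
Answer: -687886/97 ≈ -7091.6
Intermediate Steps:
v(S) = 2*S/(-78 + S) (v(S) = (2*S)/(-78 + S) = 2*S/(-78 + S))
b(P, g) = 4/81 (b(P, g) = -4/(9*(-9)) = -4*(-1)/(9*9) = -⅑*(-4/9) = 4/81)
D(Y) = -82
(D(b(-8, -2)) - 7010) + v(-19) = (-82 - 7010) + 2*(-19)/(-78 - 19) = -7092 + 2*(-19)/(-97) = -7092 + 2*(-19)*(-1/97) = -7092 + 38/97 = -687886/97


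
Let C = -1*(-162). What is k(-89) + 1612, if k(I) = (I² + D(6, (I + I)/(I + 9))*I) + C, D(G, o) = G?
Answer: 9161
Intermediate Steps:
C = 162
k(I) = 162 + I² + 6*I (k(I) = (I² + 6*I) + 162 = 162 + I² + 6*I)
k(-89) + 1612 = (162 + (-89)² + 6*(-89)) + 1612 = (162 + 7921 - 534) + 1612 = 7549 + 1612 = 9161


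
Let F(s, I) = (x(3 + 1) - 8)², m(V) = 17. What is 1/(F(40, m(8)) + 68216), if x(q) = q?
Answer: 1/68232 ≈ 1.4656e-5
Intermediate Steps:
F(s, I) = 16 (F(s, I) = ((3 + 1) - 8)² = (4 - 8)² = (-4)² = 16)
1/(F(40, m(8)) + 68216) = 1/(16 + 68216) = 1/68232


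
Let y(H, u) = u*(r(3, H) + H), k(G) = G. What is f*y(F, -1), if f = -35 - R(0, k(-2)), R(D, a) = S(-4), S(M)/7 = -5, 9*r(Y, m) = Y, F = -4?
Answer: 0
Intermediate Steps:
r(Y, m) = Y/9
S(M) = -35 (S(M) = 7*(-5) = -35)
R(D, a) = -35
y(H, u) = u*(1/3 + H) (y(H, u) = u*((1/9)*3 + H) = u*(1/3 + H))
f = 0 (f = -35 - 1*(-35) = -35 + 35 = 0)
f*y(F, -1) = 0*(-(1/3 - 4)) = 0*(-1*(-11/3)) = 0*(11/3) = 0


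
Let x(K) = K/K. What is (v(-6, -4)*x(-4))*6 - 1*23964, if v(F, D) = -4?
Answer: -23988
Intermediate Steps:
x(K) = 1
(v(-6, -4)*x(-4))*6 - 1*23964 = -4*1*6 - 1*23964 = -4*6 - 23964 = -24 - 23964 = -23988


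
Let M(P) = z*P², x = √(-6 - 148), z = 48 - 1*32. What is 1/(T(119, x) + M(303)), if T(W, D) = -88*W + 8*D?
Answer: 182309/265892573080 - I*√154/265892573080 ≈ 6.8565e-7 - 4.6672e-11*I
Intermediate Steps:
z = 16 (z = 48 - 32 = 16)
x = I*√154 (x = √(-154) = I*√154 ≈ 12.41*I)
M(P) = 16*P²
1/(T(119, x) + M(303)) = 1/((-88*119 + 8*(I*√154)) + 16*303²) = 1/((-10472 + 8*I*√154) + 16*91809) = 1/((-10472 + 8*I*√154) + 1468944) = 1/(1458472 + 8*I*√154)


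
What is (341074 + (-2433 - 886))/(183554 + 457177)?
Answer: 112585/213577 ≈ 0.52714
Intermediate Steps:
(341074 + (-2433 - 886))/(183554 + 457177) = (341074 - 3319)/640731 = 337755*(1/640731) = 112585/213577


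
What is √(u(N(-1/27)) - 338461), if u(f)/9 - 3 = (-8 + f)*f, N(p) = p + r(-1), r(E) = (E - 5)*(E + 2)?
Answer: I*√27351377/9 ≈ 581.09*I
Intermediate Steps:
r(E) = (-5 + E)*(2 + E)
N(p) = -6 + p (N(p) = p + (-10 + (-1)² - 3*(-1)) = p + (-10 + 1 + 3) = p - 6 = -6 + p)
u(f) = 27 + 9*f*(-8 + f) (u(f) = 27 + 9*((-8 + f)*f) = 27 + 9*(f*(-8 + f)) = 27 + 9*f*(-8 + f))
√(u(N(-1/27)) - 338461) = √((27 - 72*(-6 - 1/27) + 9*(-6 - 1/27)²) - 338461) = √((27 - 72*(-163/27) + 9*(-163/27)²) - 338461) = √((27 + 1304/3 + 9*(26569/729)) - 338461) = √((27 + 1304/3 + 26569/81) - 338461) = √(63964/81 - 338461) = √(-27351377/81) = I*√27351377/9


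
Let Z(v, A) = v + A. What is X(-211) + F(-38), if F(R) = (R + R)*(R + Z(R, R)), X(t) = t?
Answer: 8453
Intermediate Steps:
Z(v, A) = A + v
F(R) = 6*R² (F(R) = (R + R)*(R + (R + R)) = (2*R)*(R + 2*R) = (2*R)*(3*R) = 6*R²)
X(-211) + F(-38) = -211 + 6*(-38)² = -211 + 6*1444 = -211 + 8664 = 8453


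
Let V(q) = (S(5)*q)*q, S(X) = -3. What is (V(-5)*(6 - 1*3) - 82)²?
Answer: 94249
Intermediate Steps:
V(q) = -3*q² (V(q) = (-3*q)*q = -3*q²)
(V(-5)*(6 - 1*3) - 82)² = ((-3*(-5)²)*(6 - 1*3) - 82)² = ((-3*25)*(6 - 3) - 82)² = (-75*3 - 82)² = (-225 - 82)² = (-307)² = 94249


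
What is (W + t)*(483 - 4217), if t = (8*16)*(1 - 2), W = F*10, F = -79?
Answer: 3427812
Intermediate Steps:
W = -790 (W = -79*10 = -790)
t = -128 (t = 128*(-1) = -128)
(W + t)*(483 - 4217) = (-790 - 128)*(483 - 4217) = -918*(-3734) = 3427812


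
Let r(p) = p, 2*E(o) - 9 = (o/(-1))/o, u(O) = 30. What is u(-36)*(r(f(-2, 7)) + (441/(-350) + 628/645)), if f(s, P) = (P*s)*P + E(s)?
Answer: -608147/215 ≈ -2828.6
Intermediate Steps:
E(o) = 4 (E(o) = 9/2 + ((o/(-1))/o)/2 = 9/2 + ((o*(-1))/o)/2 = 9/2 + ((-o)/o)/2 = 9/2 + (½)*(-1) = 9/2 - ½ = 4)
f(s, P) = 4 + s*P² (f(s, P) = (P*s)*P + 4 = s*P² + 4 = 4 + s*P²)
u(-36)*(r(f(-2, 7)) + (441/(-350) + 628/645)) = 30*((4 - 2*7²) + (441/(-350) + 628/645)) = 30*((4 - 2*49) + (441*(-1/350) + 628*(1/645))) = 30*((4 - 98) + (-63/50 + 628/645)) = 30*(-94 - 1847/6450) = 30*(-608147/6450) = -608147/215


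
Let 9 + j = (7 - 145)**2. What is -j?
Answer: -19035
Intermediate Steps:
j = 19035 (j = -9 + (7 - 145)**2 = -9 + (-138)**2 = -9 + 19044 = 19035)
-j = -1*19035 = -19035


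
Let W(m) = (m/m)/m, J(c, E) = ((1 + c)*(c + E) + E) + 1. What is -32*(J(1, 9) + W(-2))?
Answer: -944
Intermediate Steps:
J(c, E) = 1 + E + (1 + c)*(E + c) (J(c, E) = ((1 + c)*(E + c) + E) + 1 = (E + (1 + c)*(E + c)) + 1 = 1 + E + (1 + c)*(E + c))
W(m) = 1/m
-32*(J(1, 9) + W(-2)) = -32*((1 + 1 + 1² + 2*9 + 9*1) + 1/(-2)) = -32*((1 + 1 + 1 + 18 + 9) - ½) = -32*(30 - ½) = -32*59/2 = -944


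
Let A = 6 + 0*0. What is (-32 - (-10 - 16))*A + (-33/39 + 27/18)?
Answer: -919/26 ≈ -35.346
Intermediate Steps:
A = 6 (A = 6 + 0 = 6)
(-32 - (-10 - 16))*A + (-33/39 + 27/18) = (-32 - (-10 - 16))*6 + (-33/39 + 27/18) = (-32 - 1*(-26))*6 + (-33*1/39 + 27*(1/18)) = (-32 + 26)*6 + (-11/13 + 3/2) = -6*6 + 17/26 = -36 + 17/26 = -919/26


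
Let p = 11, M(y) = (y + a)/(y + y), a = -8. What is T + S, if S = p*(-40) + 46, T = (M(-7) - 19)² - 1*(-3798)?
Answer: 730185/196 ≈ 3725.4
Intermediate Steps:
M(y) = (-8 + y)/(2*y) (M(y) = (y - 8)/(y + y) = (-8 + y)/((2*y)) = (-8 + y)*(1/(2*y)) = (-8 + y)/(2*y))
T = 807409/196 (T = ((½)*(-8 - 7)/(-7) - 19)² - 1*(-3798) = ((½)*(-⅐)*(-15) - 19)² + 3798 = (15/14 - 19)² + 3798 = (-251/14)² + 3798 = 63001/196 + 3798 = 807409/196 ≈ 4119.4)
S = -394 (S = 11*(-40) + 46 = -440 + 46 = -394)
T + S = 807409/196 - 394 = 730185/196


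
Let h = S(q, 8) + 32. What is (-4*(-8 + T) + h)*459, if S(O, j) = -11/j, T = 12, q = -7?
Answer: 53703/8 ≈ 6712.9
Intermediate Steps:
h = 245/8 (h = -11/8 + 32 = 245/8 ≈ 30.625)
(-4*(-8 + T) + h)*459 = (-4*(-8 + 12) + 245/8)*459 = (-4*4 + 245/8)*459 = (-16 + 245/8)*459 = (117/8)*459 = 53703/8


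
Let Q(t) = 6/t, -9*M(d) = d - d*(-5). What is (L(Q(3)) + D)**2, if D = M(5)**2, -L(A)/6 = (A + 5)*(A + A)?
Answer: 1993744/81 ≈ 24614.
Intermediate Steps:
M(d) = -2*d/3 (M(d) = -(d - d*(-5))/9 = -(d - (-5)*d)/9 = -(d + 5*d)/9 = -2*d/3)
L(A) = -12*A*(5 + A) (L(A) = -6*(A + 5)*(A + A) = -6*(5 + A)*2*A = -12*A*(5 + A))
D = 100/9 (D = (-2/3*5)**2 = (-10/3)**2 = 100/9 ≈ 11.111)
(L(Q(3)) + D)**2 = (-12*6/3*(5 + 6/3) + 100/9)**2 = (-12*6*(1/3)*(5 + 6*(1/3)) + 100/9)**2 = (-12*2*(5 + 2) + 100/9)**2 = (-12*2*7 + 100/9)**2 = (-168 + 100/9)**2 = (-1412/9)**2 = 1993744/81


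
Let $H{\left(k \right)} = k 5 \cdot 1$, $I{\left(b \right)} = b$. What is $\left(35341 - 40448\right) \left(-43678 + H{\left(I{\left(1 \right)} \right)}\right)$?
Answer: $223038011$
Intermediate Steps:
$H{\left(k \right)} = 5 k$ ($H{\left(k \right)} = 5 k 1 = 5 k$)
$\left(35341 - 40448\right) \left(-43678 + H{\left(I{\left(1 \right)} \right)}\right) = \left(35341 - 40448\right) \left(-43678 + 5 \cdot 1\right) = - 5107 \left(-43678 + 5\right) = \left(-5107\right) \left(-43673\right) = 223038011$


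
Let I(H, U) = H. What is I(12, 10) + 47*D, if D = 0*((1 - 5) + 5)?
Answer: 12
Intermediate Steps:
D = 0 (D = 0*(-4 + 5) = 0*1 = 0)
I(12, 10) + 47*D = 12 + 47*0 = 12 + 0 = 12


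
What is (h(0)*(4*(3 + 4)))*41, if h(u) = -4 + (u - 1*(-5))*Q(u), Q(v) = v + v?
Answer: -4592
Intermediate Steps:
Q(v) = 2*v
h(u) = -4 + 2*u*(5 + u) (h(u) = -4 + (u - 1*(-5))*(2*u) = -4 + (u + 5)*(2*u) = -4 + (5 + u)*(2*u) = -4 + 2*u*(5 + u))
(h(0)*(4*(3 + 4)))*41 = ((-4 + 2*0² + 10*0)*(4*(3 + 4)))*41 = ((-4 + 2*0 + 0)*(4*7))*41 = ((-4 + 0 + 0)*28)*41 = -4*28*41 = -112*41 = -4592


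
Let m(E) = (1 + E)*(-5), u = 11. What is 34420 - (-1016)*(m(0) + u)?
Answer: 40516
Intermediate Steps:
m(E) = -5 - 5*E
34420 - (-1016)*(m(0) + u) = 34420 - (-1016)*((-5 - 5*0) + 11) = 34420 - (-1016)*((-5 + 0) + 11) = 34420 - (-1016)*(-5 + 11) = 34420 - (-1016)*6 = 34420 - 1*(-6096) = 34420 + 6096 = 40516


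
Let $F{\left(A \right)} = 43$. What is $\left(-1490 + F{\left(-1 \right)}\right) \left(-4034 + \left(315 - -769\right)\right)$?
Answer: $4268650$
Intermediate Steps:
$\left(-1490 + F{\left(-1 \right)}\right) \left(-4034 + \left(315 - -769\right)\right) = \left(-1490 + 43\right) \left(-4034 + \left(315 - -769\right)\right) = - 1447 \left(-4034 + \left(315 + 769\right)\right) = - 1447 \left(-4034 + 1084\right) = \left(-1447\right) \left(-2950\right) = 4268650$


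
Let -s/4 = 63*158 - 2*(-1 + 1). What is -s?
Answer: 39816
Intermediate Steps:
s = -39816 (s = -4*(63*158 - 2*(-1 + 1)) = -4*(9954 - 2*0) = -4*(9954 + 0) = -4*9954 = -39816)
-s = -1*(-39816) = 39816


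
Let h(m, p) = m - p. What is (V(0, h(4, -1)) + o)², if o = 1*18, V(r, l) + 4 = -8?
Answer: 36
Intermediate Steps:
V(r, l) = -12 (V(r, l) = -4 - 8 = -12)
o = 18
(V(0, h(4, -1)) + o)² = (-12 + 18)² = 6² = 36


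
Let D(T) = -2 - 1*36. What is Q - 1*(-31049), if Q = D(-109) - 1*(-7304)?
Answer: 38315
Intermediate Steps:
D(T) = -38 (D(T) = -2 - 36 = -38)
Q = 7266 (Q = -38 - 1*(-7304) = -38 + 7304 = 7266)
Q - 1*(-31049) = 7266 - 1*(-31049) = 7266 + 31049 = 38315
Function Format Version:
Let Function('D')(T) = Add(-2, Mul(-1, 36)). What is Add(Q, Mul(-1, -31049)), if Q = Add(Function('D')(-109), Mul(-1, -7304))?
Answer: 38315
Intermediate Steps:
Function('D')(T) = -38 (Function('D')(T) = Add(-2, -36) = -38)
Q = 7266 (Q = Add(-38, Mul(-1, -7304)) = Add(-38, 7304) = 7266)
Add(Q, Mul(-1, -31049)) = Add(7266, Mul(-1, -31049)) = Add(7266, 31049) = 38315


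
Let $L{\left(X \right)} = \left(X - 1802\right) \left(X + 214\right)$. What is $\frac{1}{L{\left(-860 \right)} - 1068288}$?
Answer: $\frac{1}{651364} \approx 1.5352 \cdot 10^{-6}$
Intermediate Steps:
$L{\left(X \right)} = \left(-1802 + X\right) \left(214 + X\right)$
$\frac{1}{L{\left(-860 \right)} - 1068288} = \frac{1}{\left(-385628 + \left(-860\right)^{2} - -1365680\right) - 1068288} = \frac{1}{\left(-385628 + 739600 + 1365680\right) - 1068288} = \frac{1}{1719652 - 1068288} = \frac{1}{651364}$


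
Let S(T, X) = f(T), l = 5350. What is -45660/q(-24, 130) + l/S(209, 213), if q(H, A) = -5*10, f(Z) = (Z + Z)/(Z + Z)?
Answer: 31316/5 ≈ 6263.2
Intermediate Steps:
f(Z) = 1 (f(Z) = (2*Z)/((2*Z)) = (2*Z)*(1/(2*Z)) = 1)
q(H, A) = -50
S(T, X) = 1
-45660/q(-24, 130) + l/S(209, 213) = -45660/(-50) + 5350/1 = -45660*(-1/50) + 5350*1 = 4566/5 + 5350 = 31316/5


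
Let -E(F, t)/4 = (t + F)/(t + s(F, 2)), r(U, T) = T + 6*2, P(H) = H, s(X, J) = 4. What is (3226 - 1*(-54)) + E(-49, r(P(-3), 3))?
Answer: 62456/19 ≈ 3287.2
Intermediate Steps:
r(U, T) = 12 + T (r(U, T) = T + 12 = 12 + T)
E(F, t) = -4*(F + t)/(4 + t) (E(F, t) = -4*(t + F)/(t + 4) = -4*(F + t)/(4 + t))
(3226 - 1*(-54)) + E(-49, r(P(-3), 3)) = (3226 - 1*(-54)) + 4*(-1*(-49) - (12 + 3))/(4 + (12 + 3)) = (3226 + 54) + 4*(49 - 1*15)/(4 + 15) = 3280 + 4*(49 - 15)/19 = 3280 + 4*(1/19)*34 = 3280 + 136/19 = 62456/19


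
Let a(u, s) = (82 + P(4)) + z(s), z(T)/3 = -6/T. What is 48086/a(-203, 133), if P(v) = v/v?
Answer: 6395438/11021 ≈ 580.30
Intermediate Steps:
z(T) = -18/T (z(T) = 3*(-6/T) = -18/T)
P(v) = 1
a(u, s) = 83 - 18/s (a(u, s) = (82 + 1) - 18/s = 83 - 18/s)
48086/a(-203, 133) = 48086/(83 - 18/133) = 48086/(11021/133) = 48086*(133/11021) = 6395438/11021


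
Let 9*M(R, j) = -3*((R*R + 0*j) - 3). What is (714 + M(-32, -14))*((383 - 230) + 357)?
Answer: 190570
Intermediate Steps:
M(R, j) = 1 - R**2/3 (M(R, j) = (-3*((R*R + 0*j) - 3))/9 = (-3*((R**2 + 0) - 3))/9 = (-3*(R**2 - 3))/9 = (-3*(-3 + R**2))/9 = (9 - 3*R**2)/9 = 1 - R**2/3)
(714 + M(-32, -14))*((383 - 230) + 357) = (714 + (1 - 1/3*(-32)**2))*((383 - 230) + 357) = (714 + (1 - 1/3*1024))*(153 + 357) = (714 + (1 - 1024/3))*510 = (714 - 1021/3)*510 = (1121/3)*510 = 190570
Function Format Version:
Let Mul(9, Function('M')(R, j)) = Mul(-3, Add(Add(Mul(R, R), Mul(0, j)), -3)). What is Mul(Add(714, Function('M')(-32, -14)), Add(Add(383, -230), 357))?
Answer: 190570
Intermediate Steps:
Function('M')(R, j) = Add(1, Mul(Rational(-1, 3), Pow(R, 2))) (Function('M')(R, j) = Mul(Rational(1, 9), Mul(-3, Add(Add(Mul(R, R), Mul(0, j)), -3))) = Mul(Rational(1, 9), Mul(-3, Add(Add(Pow(R, 2), 0), -3))) = Mul(Rational(1, 9), Mul(-3, Add(Pow(R, 2), -3))) = Mul(Rational(1, 9), Mul(-3, Add(-3, Pow(R, 2)))) = Mul(Rational(1, 9), Add(9, Mul(-3, Pow(R, 2)))) = Add(1, Mul(Rational(-1, 3), Pow(R, 2))))
Mul(Add(714, Function('M')(-32, -14)), Add(Add(383, -230), 357)) = Mul(Add(714, Add(1, Mul(Rational(-1, 3), Pow(-32, 2)))), Add(Add(383, -230), 357)) = Mul(Add(714, Add(1, Mul(Rational(-1, 3), 1024))), Add(153, 357)) = Mul(Add(714, Add(1, Rational(-1024, 3))), 510) = Mul(Add(714, Rational(-1021, 3)), 510) = Mul(Rational(1121, 3), 510) = 190570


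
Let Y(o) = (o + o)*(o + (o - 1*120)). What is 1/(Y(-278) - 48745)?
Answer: 1/327111 ≈ 3.0571e-6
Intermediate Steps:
Y(o) = 2*o*(-120 + 2*o) (Y(o) = (2*o)*(o + (o - 120)) = (2*o)*(o + (-120 + o)) = (2*o)*(-120 + 2*o) = 2*o*(-120 + 2*o))
1/(Y(-278) - 48745) = 1/(4*(-278)*(-60 - 278) - 48745) = 1/(4*(-278)*(-338) - 48745) = 1/(375856 - 48745) = 1/327111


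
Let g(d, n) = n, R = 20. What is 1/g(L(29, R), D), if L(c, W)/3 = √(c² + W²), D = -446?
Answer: -1/446 ≈ -0.0022422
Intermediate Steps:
L(c, W) = 3*√(W² + c²) (L(c, W) = 3*√(c² + W²) = 3*√(W² + c²))
1/g(L(29, R), D) = 1/(-446) = -1/446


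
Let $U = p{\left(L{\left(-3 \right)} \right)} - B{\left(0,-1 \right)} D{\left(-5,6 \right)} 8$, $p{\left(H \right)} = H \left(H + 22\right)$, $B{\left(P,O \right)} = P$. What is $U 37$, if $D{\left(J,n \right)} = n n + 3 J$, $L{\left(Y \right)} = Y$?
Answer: $-2109$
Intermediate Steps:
$D{\left(J,n \right)} = n^{2} + 3 J$
$p{\left(H \right)} = H \left(22 + H\right)$
$U = -57$ ($U = - 3 \left(22 - 3\right) - 0 \left(6^{2} + 3 \left(-5\right)\right) 8 = \left(-3\right) 19 - 0 \left(36 - 15\right) 8 = -57 - 0 \cdot 21 \cdot 8 = -57 - 0 \cdot 8 = -57 - 0 = -57 + 0 = -57$)
$U 37 = \left(-57\right) 37 = -2109$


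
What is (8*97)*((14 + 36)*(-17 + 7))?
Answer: -388000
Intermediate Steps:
(8*97)*((14 + 36)*(-17 + 7)) = 776*(50*(-10)) = 776*(-500) = -388000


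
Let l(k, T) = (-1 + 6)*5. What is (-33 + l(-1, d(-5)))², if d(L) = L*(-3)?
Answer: 64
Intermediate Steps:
d(L) = -3*L
l(k, T) = 25 (l(k, T) = 5*5 = 25)
(-33 + l(-1, d(-5)))² = (-33 + 25)² = (-8)² = 64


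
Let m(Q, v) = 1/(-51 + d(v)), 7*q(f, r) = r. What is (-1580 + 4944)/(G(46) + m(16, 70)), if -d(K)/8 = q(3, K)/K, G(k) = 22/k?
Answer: 14120390/1927 ≈ 7327.7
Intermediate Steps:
q(f, r) = r/7
d(K) = -8/7 (d(K) = -8*K/7/K = -8*⅐ = -8/7)
m(Q, v) = -7/365 (m(Q, v) = 1/(-51 - 8/7) = 1/(-365/7) = -7/365)
(-1580 + 4944)/(G(46) + m(16, 70)) = (-1580 + 4944)/(22/46 - 7/365) = 3364/(22*(1/46) - 7/365) = 3364/(11/23 - 7/365) = 3364/(3854/8395) = 3364*(8395/3854) = 14120390/1927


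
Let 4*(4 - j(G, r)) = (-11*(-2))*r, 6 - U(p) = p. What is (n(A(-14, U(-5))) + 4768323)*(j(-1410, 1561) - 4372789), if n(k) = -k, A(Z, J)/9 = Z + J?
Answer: -20891908023675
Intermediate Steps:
U(p) = 6 - p
A(Z, J) = 9*J + 9*Z (A(Z, J) = 9*(Z + J) = 9*(J + Z) = 9*J + 9*Z)
j(G, r) = 4 - 11*r/2 (j(G, r) = 4 - (-11*(-2))*r/4 = 4 - 11*r/2)
(n(A(-14, U(-5))) + 4768323)*(j(-1410, 1561) - 4372789) = (-(9*(6 - 1*(-5)) + 9*(-14)) + 4768323)*((4 - 11/2*1561) - 4372789) = (-(9*(6 + 5) - 126) + 4768323)*((4 - 17171/2) - 4372789) = (-(9*11 - 126) + 4768323)*(-17163/2 - 4372789) = (-(99 - 126) + 4768323)*(-8762741/2) = (-1*(-27) + 4768323)*(-8762741/2) = (27 + 4768323)*(-8762741/2) = 4768350*(-8762741/2) = -20891908023675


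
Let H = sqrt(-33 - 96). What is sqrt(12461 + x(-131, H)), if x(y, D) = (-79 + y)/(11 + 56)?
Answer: sqrt(55923359)/67 ≈ 111.61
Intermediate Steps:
H = I*sqrt(129) (H = sqrt(-129) = I*sqrt(129) ≈ 11.358*I)
x(y, D) = -79/67 + y/67 (x(y, D) = (-79 + y)/67 = (-79 + y)*(1/67) = -79/67 + y/67)
sqrt(12461 + x(-131, H)) = sqrt(12461 + (-79/67 + (1/67)*(-131))) = sqrt(12461 + (-79/67 - 131/67)) = sqrt(12461 - 210/67) = sqrt(834677/67) = sqrt(55923359)/67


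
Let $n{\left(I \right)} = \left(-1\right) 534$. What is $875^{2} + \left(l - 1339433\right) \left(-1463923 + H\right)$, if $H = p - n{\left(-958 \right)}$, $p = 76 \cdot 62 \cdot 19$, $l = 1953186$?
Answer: $-843210544708$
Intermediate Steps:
$p = 89528$ ($p = 4712 \cdot 19 = 89528$)
$n{\left(I \right)} = -534$
$H = 90062$ ($H = 89528 - -534 = 89528 + 534 = 90062$)
$875^{2} + \left(l - 1339433\right) \left(-1463923 + H\right) = 875^{2} + \left(1953186 - 1339433\right) \left(-1463923 + 90062\right) = 765625 + 613753 \left(-1373861\right) = 765625 - 843211310333 = -843210544708$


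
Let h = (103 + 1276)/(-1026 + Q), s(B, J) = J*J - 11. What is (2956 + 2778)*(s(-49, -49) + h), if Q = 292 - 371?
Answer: 15135300114/1105 ≈ 1.3697e+7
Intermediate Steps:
Q = -79
s(B, J) = -11 + J**2 (s(B, J) = J**2 - 11 = -11 + J**2)
h = -1379/1105 (h = (103 + 1276)/(-1026 - 79) = 1379/(-1105) = 1379*(-1/1105) = -1379/1105 ≈ -1.2480)
(2956 + 2778)*(s(-49, -49) + h) = (2956 + 2778)*((-11 + (-49)**2) - 1379/1105) = 5734*((-11 + 2401) - 1379/1105) = 5734*(2390 - 1379/1105) = 5734*(2639571/1105) = 15135300114/1105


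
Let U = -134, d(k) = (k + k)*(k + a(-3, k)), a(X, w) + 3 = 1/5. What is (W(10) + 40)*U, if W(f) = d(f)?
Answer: -24656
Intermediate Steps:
a(X, w) = -14/5 (a(X, w) = -3 + 1/5 = -3 + ⅕ = -14/5)
d(k) = 2*k*(-14/5 + k) (d(k) = (k + k)*(k - 14/5) = (2*k)*(-14/5 + k) = 2*k*(-14/5 + k))
W(f) = 2*f*(-14 + 5*f)/5
(W(10) + 40)*U = ((⅖)*10*(-14 + 5*10) + 40)*(-134) = ((⅖)*10*(-14 + 50) + 40)*(-134) = ((⅖)*10*36 + 40)*(-134) = (144 + 40)*(-134) = 184*(-134) = -24656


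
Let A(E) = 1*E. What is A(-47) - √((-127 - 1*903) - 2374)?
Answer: -47 - 2*I*√851 ≈ -47.0 - 58.344*I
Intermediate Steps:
A(E) = E
A(-47) - √((-127 - 1*903) - 2374) = -47 - √((-127 - 1*903) - 2374) = -47 - √((-127 - 903) - 2374) = -47 - √(-1030 - 2374) = -47 - √(-3404) = -47 - 2*I*√851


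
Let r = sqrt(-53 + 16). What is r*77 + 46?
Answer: 46 + 77*I*sqrt(37) ≈ 46.0 + 468.37*I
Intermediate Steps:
r = I*sqrt(37) (r = sqrt(-37) = I*sqrt(37) ≈ 6.0828*I)
r*77 + 46 = (I*sqrt(37))*77 + 46 = 77*I*sqrt(37) + 46 = 46 + 77*I*sqrt(37)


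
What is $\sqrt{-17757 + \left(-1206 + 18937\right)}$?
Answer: $i \sqrt{26} \approx 5.099 i$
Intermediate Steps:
$\sqrt{-17757 + \left(-1206 + 18937\right)} = \sqrt{-17757 + 17731} = \sqrt{-26} = i \sqrt{26}$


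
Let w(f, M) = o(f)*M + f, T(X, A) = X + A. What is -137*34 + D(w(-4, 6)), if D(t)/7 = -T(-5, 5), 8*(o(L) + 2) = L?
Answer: -4658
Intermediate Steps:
T(X, A) = A + X
o(L) = -2 + L/8
w(f, M) = f + M*(-2 + f/8) (w(f, M) = (-2 + f/8)*M + f = M*(-2 + f/8) + f = f + M*(-2 + f/8))
D(t) = 0 (D(t) = 7*(-(5 - 5)) = 7*(-1*0) = 7*0 = 0)
-137*34 + D(w(-4, 6)) = -137*34 + 0 = -4658 + 0 = -4658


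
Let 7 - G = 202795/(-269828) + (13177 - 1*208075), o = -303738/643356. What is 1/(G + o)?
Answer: 628969068/122589391967971 ≈ 5.1307e-6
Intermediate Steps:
o = -2201/4662 (o = -303738*1/643356 = -2201/4662 ≈ -0.47212)
G = 52591029135/269828 (G = 7 - (202795/(-269828) + (13177 - 1*208075)) = 7 - (202795*(-1/269828) + (13177 - 208075)) = 7 - (-202795/269828 - 194898) = 7 - 1*(-52589140339/269828) = 7 + 52589140339/269828 = 52591029135/269828 ≈ 1.9491e+5)
1/(G + o) = 1/(52591029135/269828 - 2201/4662) = 1/(122589391967971/628969068) = 628969068/122589391967971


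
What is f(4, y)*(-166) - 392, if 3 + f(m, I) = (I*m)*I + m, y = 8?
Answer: -43054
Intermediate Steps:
f(m, I) = -3 + m + m*I² (f(m, I) = -3 + ((I*m)*I + m) = -3 + (m*I² + m) = -3 + (m + m*I²) = -3 + m + m*I²)
f(4, y)*(-166) - 392 = (-3 + 4 + 4*8²)*(-166) - 392 = (-3 + 4 + 4*64)*(-166) - 392 = (-3 + 4 + 256)*(-166) - 392 = 257*(-166) - 392 = -42662 - 392 = -43054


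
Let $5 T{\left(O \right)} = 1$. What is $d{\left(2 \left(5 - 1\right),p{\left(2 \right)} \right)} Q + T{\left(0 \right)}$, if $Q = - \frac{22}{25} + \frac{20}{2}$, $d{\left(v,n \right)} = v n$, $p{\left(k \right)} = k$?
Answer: $\frac{3653}{25} \approx 146.12$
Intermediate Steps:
$T{\left(O \right)} = \frac{1}{5}$ ($T{\left(O \right)} = \frac{1}{5} \cdot 1 = \frac{1}{5}$)
$d{\left(v,n \right)} = n v$
$Q = \frac{228}{25}$ ($Q = \left(-22\right) \frac{1}{25} + 20 \cdot \frac{1}{2} = - \frac{22}{25} + 10 = \frac{228}{25} \approx 9.12$)
$d{\left(2 \left(5 - 1\right),p{\left(2 \right)} \right)} Q + T{\left(0 \right)} = 2 \cdot 2 \left(5 - 1\right) \frac{228}{25} + \frac{1}{5} = 2 \cdot 2 \cdot 4 \cdot \frac{228}{25} + \frac{1}{5} = 2 \cdot 8 \cdot \frac{228}{25} + \frac{1}{5} = 16 \cdot \frac{228}{25} + \frac{1}{5} = \frac{3648}{25} + \frac{1}{5} = \frac{3653}{25}$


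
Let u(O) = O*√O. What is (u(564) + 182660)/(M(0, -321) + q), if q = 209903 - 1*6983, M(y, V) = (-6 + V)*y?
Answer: 9133/10146 + 47*√141/8455 ≈ 0.96617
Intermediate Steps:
M(y, V) = y*(-6 + V)
u(O) = O^(3/2)
q = 202920 (q = 209903 - 6983 = 202920)
(u(564) + 182660)/(M(0, -321) + q) = (564^(3/2) + 182660)/(0*(-6 - 321) + 202920) = (1128*√141 + 182660)/(0*(-327) + 202920) = (182660 + 1128*√141)/(0 + 202920) = (182660 + 1128*√141)/202920 = (182660 + 1128*√141)*(1/202920) = 9133/10146 + 47*√141/8455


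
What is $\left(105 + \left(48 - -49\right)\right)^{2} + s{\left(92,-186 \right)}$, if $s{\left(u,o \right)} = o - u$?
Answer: $40526$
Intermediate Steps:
$\left(105 + \left(48 - -49\right)\right)^{2} + s{\left(92,-186 \right)} = \left(105 + \left(48 - -49\right)\right)^{2} - 278 = \left(105 + \left(48 + 49\right)\right)^{2} - 278 = \left(105 + 97\right)^{2} - 278 = 202^{2} - 278 = 40804 - 278 = 40526$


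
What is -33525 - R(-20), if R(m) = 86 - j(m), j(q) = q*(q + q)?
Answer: -32811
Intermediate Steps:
j(q) = 2*q² (j(q) = q*(2*q) = 2*q²)
R(m) = 86 - 2*m²
-33525 - R(-20) = -33525 - (86 - 2*(-20)²) = -33525 - (86 - 2*400) = -33525 - (86 - 800) = -33525 - 1*(-714) = -33525 + 714 = -32811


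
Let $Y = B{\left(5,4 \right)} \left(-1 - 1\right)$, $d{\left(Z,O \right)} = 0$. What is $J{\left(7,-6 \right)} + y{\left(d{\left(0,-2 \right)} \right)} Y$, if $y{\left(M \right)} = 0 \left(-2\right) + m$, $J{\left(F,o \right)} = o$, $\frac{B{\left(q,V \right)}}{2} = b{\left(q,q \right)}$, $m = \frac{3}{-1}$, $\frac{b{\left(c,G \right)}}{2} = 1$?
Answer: $18$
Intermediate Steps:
$b{\left(c,G \right)} = 2$ ($b{\left(c,G \right)} = 2 \cdot 1 = 2$)
$m = -3$ ($m = 3 \left(-1\right) = -3$)
$B{\left(q,V \right)} = 4$ ($B{\left(q,V \right)} = 2 \cdot 2 = 4$)
$Y = -8$ ($Y = 4 \left(-1 - 1\right) = 4 \left(-2\right) = -8$)
$y{\left(M \right)} = -3$ ($y{\left(M \right)} = 0 \left(-2\right) - 3 = 0 - 3 = -3$)
$J{\left(7,-6 \right)} + y{\left(d{\left(0,-2 \right)} \right)} Y = -6 - -24 = -6 + 24 = 18$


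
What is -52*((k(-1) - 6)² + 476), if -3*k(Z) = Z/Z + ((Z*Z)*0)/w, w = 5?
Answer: -241540/9 ≈ -26838.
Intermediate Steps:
k(Z) = -⅓ (k(Z) = -(Z/Z + ((Z*Z)*0)/5)/3 = -(1 + (Z²*0)*(⅕))/3 = -(1 + 0*(⅕))/3 = -(1 + 0)/3 = -⅓*1 = -⅓)
-52*((k(-1) - 6)² + 476) = -52*((-⅓ - 6)² + 476) = -52*((-19/3)² + 476) = -52*(361/9 + 476) = -52*4645/9 = -241540/9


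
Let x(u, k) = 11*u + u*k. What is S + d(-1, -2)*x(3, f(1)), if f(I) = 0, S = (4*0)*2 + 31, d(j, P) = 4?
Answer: 163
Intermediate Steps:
S = 31 (S = 0*2 + 31 = 0 + 31 = 31)
x(u, k) = 11*u + k*u
S + d(-1, -2)*x(3, f(1)) = 31 + 4*(3*(11 + 0)) = 31 + 4*(3*11) = 31 + 4*33 = 31 + 132 = 163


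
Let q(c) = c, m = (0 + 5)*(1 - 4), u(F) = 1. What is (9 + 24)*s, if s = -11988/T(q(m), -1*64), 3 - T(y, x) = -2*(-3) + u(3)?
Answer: 98901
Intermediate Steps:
m = -15 (m = 5*(-3) = -15)
T(y, x) = -4 (T(y, x) = 3 - (-2*(-3) + 1) = 3 - (6 + 1) = 3 - 1*7 = 3 - 7 = -4)
s = 2997 (s = -11988/(-4) = -11988*(-¼) = 2997)
(9 + 24)*s = (9 + 24)*2997 = 33*2997 = 98901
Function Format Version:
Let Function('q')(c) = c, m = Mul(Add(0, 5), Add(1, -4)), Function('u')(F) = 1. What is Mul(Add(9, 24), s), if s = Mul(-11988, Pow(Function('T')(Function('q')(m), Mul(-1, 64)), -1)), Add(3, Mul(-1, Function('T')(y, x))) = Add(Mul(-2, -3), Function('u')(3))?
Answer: 98901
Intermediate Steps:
m = -15 (m = Mul(5, -3) = -15)
Function('T')(y, x) = -4 (Function('T')(y, x) = Add(3, Mul(-1, Add(Mul(-2, -3), 1))) = Add(3, Mul(-1, Add(6, 1))) = Add(3, Mul(-1, 7)) = Add(3, -7) = -4)
s = 2997 (s = Mul(-11988, Pow(-4, -1)) = Mul(-11988, Rational(-1, 4)) = 2997)
Mul(Add(9, 24), s) = Mul(Add(9, 24), 2997) = Mul(33, 2997) = 98901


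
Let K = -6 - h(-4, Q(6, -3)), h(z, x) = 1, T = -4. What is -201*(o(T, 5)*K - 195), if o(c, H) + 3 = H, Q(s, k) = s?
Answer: 42009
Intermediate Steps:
o(c, H) = -3 + H
K = -7 (K = -6 - 1*1 = -6 - 1 = -7)
-201*(o(T, 5)*K - 195) = -201*((-3 + 5)*(-7) - 195) = -201*(2*(-7) - 195) = -201*(-14 - 195) = -201*(-209) = 42009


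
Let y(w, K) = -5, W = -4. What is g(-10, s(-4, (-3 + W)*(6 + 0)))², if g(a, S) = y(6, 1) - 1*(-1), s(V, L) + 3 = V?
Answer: 16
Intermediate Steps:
s(V, L) = -3 + V
g(a, S) = -4 (g(a, S) = -5 - 1*(-1) = -5 + 1 = -4)
g(-10, s(-4, (-3 + W)*(6 + 0)))² = (-4)² = 16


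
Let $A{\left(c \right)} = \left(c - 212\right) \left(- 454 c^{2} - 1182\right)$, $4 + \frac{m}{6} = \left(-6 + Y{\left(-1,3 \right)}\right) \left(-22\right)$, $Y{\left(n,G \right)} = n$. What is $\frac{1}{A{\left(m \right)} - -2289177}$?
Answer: $- \frac{1}{253003644039} \approx -3.9525 \cdot 10^{-12}$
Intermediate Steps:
$m = 900$ ($m = -24 + 6 \left(-6 - 1\right) \left(-22\right) = -24 + 6 \left(\left(-7\right) \left(-22\right)\right) = -24 + 6 \cdot 154 = -24 + 924 = 900$)
$A{\left(c \right)} = \left(-1182 - 454 c^{2}\right) \left(-212 + c\right)$ ($A{\left(c \right)} = \left(-212 + c\right) \left(-1182 - 454 c^{2}\right) = \left(-1182 - 454 c^{2}\right) \left(-212 + c\right)$)
$\frac{1}{A{\left(m \right)} - -2289177} = \frac{1}{\left(250584 - 1063800 - 454 \cdot 900^{3} + 96248 \cdot 900^{2}\right) - -2289177} = \frac{1}{\left(250584 - 1063800 - 330966000000 + 96248 \cdot 810000\right) + 2289177} = \frac{1}{\left(250584 - 1063800 - 330966000000 + 77960880000\right) + 2289177} = \frac{1}{-253005933216 + 2289177} = \frac{1}{-253003644039} = - \frac{1}{253003644039}$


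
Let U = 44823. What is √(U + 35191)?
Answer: √80014 ≈ 282.87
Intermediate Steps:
√(U + 35191) = √(44823 + 35191) = √80014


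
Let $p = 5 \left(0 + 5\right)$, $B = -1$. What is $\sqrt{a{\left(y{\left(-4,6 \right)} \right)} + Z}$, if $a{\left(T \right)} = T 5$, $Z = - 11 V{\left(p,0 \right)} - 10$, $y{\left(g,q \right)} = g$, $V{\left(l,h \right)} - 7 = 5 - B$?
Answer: $i \sqrt{173} \approx 13.153 i$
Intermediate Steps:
$p = 25$ ($p = 5 \cdot 5 = 25$)
$V{\left(l,h \right)} = 13$ ($V{\left(l,h \right)} = 7 + \left(5 - -1\right) = 7 + \left(5 + 1\right) = 7 + 6 = 13$)
$Z = -153$ ($Z = \left(-11\right) 13 - 10 = -143 - 10 = -153$)
$a{\left(T \right)} = 5 T$
$\sqrt{a{\left(y{\left(-4,6 \right)} \right)} + Z} = \sqrt{5 \left(-4\right) - 153} = \sqrt{-20 - 153} = \sqrt{-173} = i \sqrt{173}$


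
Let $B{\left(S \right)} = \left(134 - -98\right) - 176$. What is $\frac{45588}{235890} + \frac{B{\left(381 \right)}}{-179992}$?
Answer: $\frac{170672197}{884548185} \approx 0.19295$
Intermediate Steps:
$B{\left(S \right)} = 56$ ($B{\left(S \right)} = \left(134 + 98\right) - 176 = 232 - 176 = 56$)
$\frac{45588}{235890} + \frac{B{\left(381 \right)}}{-179992} = \frac{45588}{235890} + \frac{56}{-179992} = 45588 \cdot \frac{1}{235890} + 56 \left(- \frac{1}{179992}\right) = \frac{7598}{39315} - \frac{7}{22499} = \frac{170672197}{884548185}$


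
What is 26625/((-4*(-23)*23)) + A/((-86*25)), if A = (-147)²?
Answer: 5759553/2274700 ≈ 2.5320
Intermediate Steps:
A = 21609
26625/((-4*(-23)*23)) + A/((-86*25)) = 26625/((-4*(-23)*23)) + 21609/((-86*25)) = 26625/((92*23)) + 21609/(-2150) = 26625/2116 + 21609*(-1/2150) = 26625*(1/2116) - 21609/2150 = 26625/2116 - 21609/2150 = 5759553/2274700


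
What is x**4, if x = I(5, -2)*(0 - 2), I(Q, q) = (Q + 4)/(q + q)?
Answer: 6561/16 ≈ 410.06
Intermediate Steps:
I(Q, q) = (4 + Q)/(2*q) (I(Q, q) = (4 + Q)/((2*q)) = (4 + Q)*(1/(2*q)) = (4 + Q)/(2*q))
x = 9/2 (x = ((1/2)*(4 + 5)/(-2))*(0 - 2) = ((1/2)*(-1/2)*9)*(-2) = -9/4*(-2) = 9/2 ≈ 4.5000)
x**4 = (9/2)**4 = 6561/16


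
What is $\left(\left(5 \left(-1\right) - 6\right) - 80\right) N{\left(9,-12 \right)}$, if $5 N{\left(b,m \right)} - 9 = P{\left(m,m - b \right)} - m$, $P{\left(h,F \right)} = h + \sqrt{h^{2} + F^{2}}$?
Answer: $- \frac{819}{5} - \frac{273 \sqrt{65}}{5} \approx -604.0$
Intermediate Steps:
$P{\left(h,F \right)} = h + \sqrt{F^{2} + h^{2}}$
$N{\left(b,m \right)} = \frac{9}{5} + \frac{\sqrt{m^{2} + \left(m - b\right)^{2}}}{5}$ ($N{\left(b,m \right)} = \frac{9}{5} + \frac{\left(m + \sqrt{\left(m - b\right)^{2} + m^{2}}\right) - m}{5} = \frac{9}{5} + \frac{\left(m + \sqrt{m^{2} + \left(m - b\right)^{2}}\right) - m}{5} = \frac{9}{5} + \frac{\sqrt{m^{2} + \left(m - b\right)^{2}}}{5}$)
$\left(\left(5 \left(-1\right) - 6\right) - 80\right) N{\left(9,-12 \right)} = \left(\left(5 \left(-1\right) - 6\right) - 80\right) \left(\frac{9}{5} + \frac{\sqrt{\left(-12\right)^{2} + \left(9 - -12\right)^{2}}}{5}\right) = \left(\left(-5 - 6\right) - 80\right) \left(\frac{9}{5} + \frac{\sqrt{144 + \left(9 + 12\right)^{2}}}{5}\right) = \left(-11 - 80\right) \left(\frac{9}{5} + \frac{\sqrt{144 + 21^{2}}}{5}\right) = - 91 \left(\frac{9}{5} + \frac{\sqrt{144 + 441}}{5}\right) = - 91 \left(\frac{9}{5} + \frac{\sqrt{585}}{5}\right) = - 91 \left(\frac{9}{5} + \frac{3 \sqrt{65}}{5}\right) = - \frac{819}{5} - \frac{273 \sqrt{65}}{5}$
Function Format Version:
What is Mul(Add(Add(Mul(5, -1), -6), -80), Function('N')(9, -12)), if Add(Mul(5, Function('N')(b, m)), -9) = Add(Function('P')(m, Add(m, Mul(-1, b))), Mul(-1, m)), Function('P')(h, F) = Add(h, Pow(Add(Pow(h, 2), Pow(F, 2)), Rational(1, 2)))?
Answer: Add(Rational(-819, 5), Mul(Rational(-273, 5), Pow(65, Rational(1, 2)))) ≈ -604.00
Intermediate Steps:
Function('P')(h, F) = Add(h, Pow(Add(Pow(F, 2), Pow(h, 2)), Rational(1, 2)))
Function('N')(b, m) = Add(Rational(9, 5), Mul(Rational(1, 5), Pow(Add(Pow(m, 2), Pow(Add(m, Mul(-1, b)), 2)), Rational(1, 2)))) (Function('N')(b, m) = Add(Rational(9, 5), Mul(Rational(1, 5), Add(Add(m, Pow(Add(Pow(Add(m, Mul(-1, b)), 2), Pow(m, 2)), Rational(1, 2))), Mul(-1, m)))) = Add(Rational(9, 5), Mul(Rational(1, 5), Add(Add(m, Pow(Add(Pow(m, 2), Pow(Add(m, Mul(-1, b)), 2)), Rational(1, 2))), Mul(-1, m)))) = Add(Rational(9, 5), Mul(Rational(1, 5), Pow(Add(Pow(m, 2), Pow(Add(m, Mul(-1, b)), 2)), Rational(1, 2)))))
Mul(Add(Add(Mul(5, -1), -6), -80), Function('N')(9, -12)) = Mul(Add(Add(Mul(5, -1), -6), -80), Add(Rational(9, 5), Mul(Rational(1, 5), Pow(Add(Pow(-12, 2), Pow(Add(9, Mul(-1, -12)), 2)), Rational(1, 2))))) = Mul(Add(Add(-5, -6), -80), Add(Rational(9, 5), Mul(Rational(1, 5), Pow(Add(144, Pow(Add(9, 12), 2)), Rational(1, 2))))) = Mul(Add(-11, -80), Add(Rational(9, 5), Mul(Rational(1, 5), Pow(Add(144, Pow(21, 2)), Rational(1, 2))))) = Mul(-91, Add(Rational(9, 5), Mul(Rational(1, 5), Pow(Add(144, 441), Rational(1, 2))))) = Mul(-91, Add(Rational(9, 5), Mul(Rational(1, 5), Pow(585, Rational(1, 2))))) = Mul(-91, Add(Rational(9, 5), Mul(Rational(1, 5), Mul(3, Pow(65, Rational(1, 2)))))) = Mul(-91, Add(Rational(9, 5), Mul(Rational(3, 5), Pow(65, Rational(1, 2))))) = Add(Rational(-819, 5), Mul(Rational(-273, 5), Pow(65, Rational(1, 2))))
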